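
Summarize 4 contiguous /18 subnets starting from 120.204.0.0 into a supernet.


Original prefix: /18
Number of subnets: 4 = 2^2
New prefix = 18 - 2 = 16
Supernet: 120.204.0.0/16


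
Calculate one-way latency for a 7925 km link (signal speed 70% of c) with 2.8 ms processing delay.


Speed = 0.7 * 3e5 km/s = 210000 km/s
Propagation delay = 7925 / 210000 = 0.0377 s = 37.7381 ms
Processing delay = 2.8 ms
Total one-way latency = 40.5381 ms


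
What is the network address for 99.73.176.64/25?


IP:   01100011.01001001.10110000.01000000
Mask: 11111111.11111111.11111111.10000000
AND operation:
Net:  01100011.01001001.10110000.00000000
Network: 99.73.176.0/25


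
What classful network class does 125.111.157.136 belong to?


First octet: 125
Binary: 01111101
0xxxxxxx -> Class A (1-126)
Class A, default mask 255.0.0.0 (/8)


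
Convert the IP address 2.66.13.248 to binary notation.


2 = 00000010
66 = 01000010
13 = 00001101
248 = 11111000
Binary: 00000010.01000010.00001101.11111000


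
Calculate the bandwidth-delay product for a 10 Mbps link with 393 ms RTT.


BDP = bandwidth * RTT
= 10 Mbps * 393 ms
= 10 * 1e6 * 393 / 1000 bits
= 3930000 bits
= 491250 bytes
= 479.7363 KB
BDP = 3930000 bits (491250 bytes)


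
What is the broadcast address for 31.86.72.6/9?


Network: 31.0.0.0/9
Host bits = 23
Set all host bits to 1:
Broadcast: 31.127.255.255


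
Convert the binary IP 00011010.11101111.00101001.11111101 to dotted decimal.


00011010 = 26
11101111 = 239
00101001 = 41
11111101 = 253
IP: 26.239.41.253


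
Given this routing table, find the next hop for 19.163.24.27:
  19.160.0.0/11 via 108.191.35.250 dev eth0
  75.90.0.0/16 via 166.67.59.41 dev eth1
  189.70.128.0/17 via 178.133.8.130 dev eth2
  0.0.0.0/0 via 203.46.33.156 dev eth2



Longest prefix match for 19.163.24.27:
  /11 19.160.0.0: MATCH
  /16 75.90.0.0: no
  /17 189.70.128.0: no
  /0 0.0.0.0: MATCH
Selected: next-hop 108.191.35.250 via eth0 (matched /11)


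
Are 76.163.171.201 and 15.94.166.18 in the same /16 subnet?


Mask: 255.255.0.0
76.163.171.201 AND mask = 76.163.0.0
15.94.166.18 AND mask = 15.94.0.0
No, different subnets (76.163.0.0 vs 15.94.0.0)


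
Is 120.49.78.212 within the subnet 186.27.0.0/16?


Subnet network: 186.27.0.0
Test IP AND mask: 120.49.0.0
No, 120.49.78.212 is not in 186.27.0.0/16


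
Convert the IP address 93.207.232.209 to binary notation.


93 = 01011101
207 = 11001111
232 = 11101000
209 = 11010001
Binary: 01011101.11001111.11101000.11010001


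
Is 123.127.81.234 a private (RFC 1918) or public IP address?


RFC 1918 private ranges:
  10.0.0.0/8 (10.0.0.0 - 10.255.255.255)
  172.16.0.0/12 (172.16.0.0 - 172.31.255.255)
  192.168.0.0/16 (192.168.0.0 - 192.168.255.255)
Public (not in any RFC 1918 range)


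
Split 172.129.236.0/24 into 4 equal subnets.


New prefix = 24 + 2 = 26
Each subnet has 64 addresses
  172.129.236.0/26
  172.129.236.64/26
  172.129.236.128/26
  172.129.236.192/26
Subnets: 172.129.236.0/26, 172.129.236.64/26, 172.129.236.128/26, 172.129.236.192/26


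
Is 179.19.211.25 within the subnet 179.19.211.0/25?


Subnet network: 179.19.211.0
Test IP AND mask: 179.19.211.0
Yes, 179.19.211.25 is in 179.19.211.0/25


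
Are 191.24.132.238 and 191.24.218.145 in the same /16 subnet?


Mask: 255.255.0.0
191.24.132.238 AND mask = 191.24.0.0
191.24.218.145 AND mask = 191.24.0.0
Yes, same subnet (191.24.0.0)


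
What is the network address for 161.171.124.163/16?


IP:   10100001.10101011.01111100.10100011
Mask: 11111111.11111111.00000000.00000000
AND operation:
Net:  10100001.10101011.00000000.00000000
Network: 161.171.0.0/16


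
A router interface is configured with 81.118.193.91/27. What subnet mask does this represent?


/27 means 27 network bits, 5 host bits
Binary: 11111111111111111111111111100000
Mask: 255.255.255.224


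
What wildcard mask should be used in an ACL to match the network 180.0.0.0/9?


Subnet mask: 255.128.0.0
Wildcard = 255.255.255.255 - subnet mask
255 - 255 = 0
255 - 128 = 127
255 - 0 = 255
255 - 0 = 255
Wildcard: 0.127.255.255


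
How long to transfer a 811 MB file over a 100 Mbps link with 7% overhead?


Effective throughput = 100 * (1 - 7/100) = 93 Mbps
File size in Mb = 811 * 8 = 6488 Mb
Time = 6488 / 93
Time = 69.7634 seconds


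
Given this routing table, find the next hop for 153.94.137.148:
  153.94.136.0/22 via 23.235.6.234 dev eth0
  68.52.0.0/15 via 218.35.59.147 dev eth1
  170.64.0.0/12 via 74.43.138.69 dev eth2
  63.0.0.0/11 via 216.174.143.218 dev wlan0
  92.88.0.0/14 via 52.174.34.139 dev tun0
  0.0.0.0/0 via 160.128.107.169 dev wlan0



Longest prefix match for 153.94.137.148:
  /22 153.94.136.0: MATCH
  /15 68.52.0.0: no
  /12 170.64.0.0: no
  /11 63.0.0.0: no
  /14 92.88.0.0: no
  /0 0.0.0.0: MATCH
Selected: next-hop 23.235.6.234 via eth0 (matched /22)


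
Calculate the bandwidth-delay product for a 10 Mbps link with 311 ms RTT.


BDP = bandwidth * RTT
= 10 Mbps * 311 ms
= 10 * 1e6 * 311 / 1000 bits
= 3110000 bits
= 388750 bytes
= 379.6387 KB
BDP = 3110000 bits (388750 bytes)


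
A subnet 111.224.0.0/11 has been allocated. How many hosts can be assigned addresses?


Host bits = 32 - 11 = 21
Total addresses = 2^21 = 2097152
Usable = total - 2 (network and broadcast)
Usable hosts: 2097150


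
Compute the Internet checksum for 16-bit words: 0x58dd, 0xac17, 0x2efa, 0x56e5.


Sum all words (with carry folding):
+ 0x58dd = 0x58dd
+ 0xac17 = 0x04f5
+ 0x2efa = 0x33ef
+ 0x56e5 = 0x8ad4
One's complement: ~0x8ad4
Checksum = 0x752b


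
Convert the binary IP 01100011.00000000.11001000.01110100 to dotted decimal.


01100011 = 99
00000000 = 0
11001000 = 200
01110100 = 116
IP: 99.0.200.116


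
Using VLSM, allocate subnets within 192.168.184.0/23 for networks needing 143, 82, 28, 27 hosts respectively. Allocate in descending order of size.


143 hosts -> /24 (254 usable): 192.168.184.0/24
82 hosts -> /25 (126 usable): 192.168.185.0/25
28 hosts -> /27 (30 usable): 192.168.185.128/27
27 hosts -> /27 (30 usable): 192.168.185.160/27
Allocation: 192.168.184.0/24 (143 hosts, 254 usable); 192.168.185.0/25 (82 hosts, 126 usable); 192.168.185.128/27 (28 hosts, 30 usable); 192.168.185.160/27 (27 hosts, 30 usable)


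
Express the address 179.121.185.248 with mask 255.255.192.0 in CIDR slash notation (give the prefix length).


Binary: 11111111.11111111.11000000.00000000
Count leading 1s
Prefix: /18


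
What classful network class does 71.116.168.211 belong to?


First octet: 71
Binary: 01000111
0xxxxxxx -> Class A (1-126)
Class A, default mask 255.0.0.0 (/8)


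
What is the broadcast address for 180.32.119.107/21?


Network: 180.32.112.0/21
Host bits = 11
Set all host bits to 1:
Broadcast: 180.32.119.255


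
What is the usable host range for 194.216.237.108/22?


Network: 194.216.236.0
Broadcast: 194.216.239.255
First usable = network + 1
Last usable = broadcast - 1
Range: 194.216.236.1 to 194.216.239.254


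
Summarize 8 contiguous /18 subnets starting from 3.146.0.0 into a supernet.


Original prefix: /18
Number of subnets: 8 = 2^3
New prefix = 18 - 3 = 15
Supernet: 3.146.0.0/15


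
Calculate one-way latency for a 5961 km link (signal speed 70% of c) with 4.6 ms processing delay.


Speed = 0.7 * 3e5 km/s = 210000 km/s
Propagation delay = 5961 / 210000 = 0.0284 s = 28.3857 ms
Processing delay = 4.6 ms
Total one-way latency = 32.9857 ms


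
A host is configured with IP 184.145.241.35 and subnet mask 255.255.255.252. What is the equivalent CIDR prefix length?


Binary: 11111111.11111111.11111111.11111100
Count leading 1s
Prefix: /30


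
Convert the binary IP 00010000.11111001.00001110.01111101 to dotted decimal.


00010000 = 16
11111001 = 249
00001110 = 14
01111101 = 125
IP: 16.249.14.125


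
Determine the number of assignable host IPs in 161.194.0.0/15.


Host bits = 32 - 15 = 17
Total addresses = 2^17 = 131072
Usable = total - 2 (network and broadcast)
Usable hosts: 131070


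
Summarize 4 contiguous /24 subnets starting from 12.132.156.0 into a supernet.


Original prefix: /24
Number of subnets: 4 = 2^2
New prefix = 24 - 2 = 22
Supernet: 12.132.156.0/22


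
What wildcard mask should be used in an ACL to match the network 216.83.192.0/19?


Subnet mask: 255.255.224.0
Wildcard = 255.255.255.255 - subnet mask
255 - 255 = 0
255 - 255 = 0
255 - 224 = 31
255 - 0 = 255
Wildcard: 0.0.31.255


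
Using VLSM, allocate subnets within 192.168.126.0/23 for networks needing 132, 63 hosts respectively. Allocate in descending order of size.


132 hosts -> /24 (254 usable): 192.168.126.0/24
63 hosts -> /25 (126 usable): 192.168.127.0/25
Allocation: 192.168.126.0/24 (132 hosts, 254 usable); 192.168.127.0/25 (63 hosts, 126 usable)


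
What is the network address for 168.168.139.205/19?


IP:   10101000.10101000.10001011.11001101
Mask: 11111111.11111111.11100000.00000000
AND operation:
Net:  10101000.10101000.10000000.00000000
Network: 168.168.128.0/19


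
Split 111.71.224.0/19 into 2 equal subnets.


New prefix = 19 + 1 = 20
Each subnet has 4096 addresses
  111.71.224.0/20
  111.71.240.0/20
Subnets: 111.71.224.0/20, 111.71.240.0/20


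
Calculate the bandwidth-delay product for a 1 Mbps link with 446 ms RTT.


BDP = bandwidth * RTT
= 1 Mbps * 446 ms
= 1 * 1e6 * 446 / 1000 bits
= 446000 bits
= 55750 bytes
= 54.4434 KB
BDP = 446000 bits (55750 bytes)


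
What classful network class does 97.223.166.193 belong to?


First octet: 97
Binary: 01100001
0xxxxxxx -> Class A (1-126)
Class A, default mask 255.0.0.0 (/8)


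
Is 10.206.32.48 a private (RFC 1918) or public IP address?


RFC 1918 private ranges:
  10.0.0.0/8 (10.0.0.0 - 10.255.255.255)
  172.16.0.0/12 (172.16.0.0 - 172.31.255.255)
  192.168.0.0/16 (192.168.0.0 - 192.168.255.255)
Private (in 10.0.0.0/8)


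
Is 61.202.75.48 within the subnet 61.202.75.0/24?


Subnet network: 61.202.75.0
Test IP AND mask: 61.202.75.0
Yes, 61.202.75.48 is in 61.202.75.0/24


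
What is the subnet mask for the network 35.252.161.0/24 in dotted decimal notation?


/24 means 24 network bits, 8 host bits
Binary: 11111111111111111111111100000000
Mask: 255.255.255.0


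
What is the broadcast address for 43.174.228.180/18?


Network: 43.174.192.0/18
Host bits = 14
Set all host bits to 1:
Broadcast: 43.174.255.255


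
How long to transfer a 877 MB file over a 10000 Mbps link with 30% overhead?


Effective throughput = 10000 * (1 - 30/100) = 7000 Mbps
File size in Mb = 877 * 8 = 7016 Mb
Time = 7016 / 7000
Time = 1.0023 seconds


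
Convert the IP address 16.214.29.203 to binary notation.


16 = 00010000
214 = 11010110
29 = 00011101
203 = 11001011
Binary: 00010000.11010110.00011101.11001011


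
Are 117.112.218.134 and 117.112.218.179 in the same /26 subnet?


Mask: 255.255.255.192
117.112.218.134 AND mask = 117.112.218.128
117.112.218.179 AND mask = 117.112.218.128
Yes, same subnet (117.112.218.128)


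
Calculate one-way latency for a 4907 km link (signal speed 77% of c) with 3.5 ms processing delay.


Speed = 0.77 * 3e5 km/s = 231000 km/s
Propagation delay = 4907 / 231000 = 0.0212 s = 21.2424 ms
Processing delay = 3.5 ms
Total one-way latency = 24.7424 ms


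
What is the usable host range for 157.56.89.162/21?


Network: 157.56.88.0
Broadcast: 157.56.95.255
First usable = network + 1
Last usable = broadcast - 1
Range: 157.56.88.1 to 157.56.95.254


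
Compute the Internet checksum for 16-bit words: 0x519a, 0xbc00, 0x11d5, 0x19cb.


Sum all words (with carry folding):
+ 0x519a = 0x519a
+ 0xbc00 = 0x0d9b
+ 0x11d5 = 0x1f70
+ 0x19cb = 0x393b
One's complement: ~0x393b
Checksum = 0xc6c4


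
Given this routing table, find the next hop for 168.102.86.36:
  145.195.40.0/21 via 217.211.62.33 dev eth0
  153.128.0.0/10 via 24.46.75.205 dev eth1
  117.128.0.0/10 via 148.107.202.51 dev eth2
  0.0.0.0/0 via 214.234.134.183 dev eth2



Longest prefix match for 168.102.86.36:
  /21 145.195.40.0: no
  /10 153.128.0.0: no
  /10 117.128.0.0: no
  /0 0.0.0.0: MATCH
Selected: next-hop 214.234.134.183 via eth2 (matched /0)


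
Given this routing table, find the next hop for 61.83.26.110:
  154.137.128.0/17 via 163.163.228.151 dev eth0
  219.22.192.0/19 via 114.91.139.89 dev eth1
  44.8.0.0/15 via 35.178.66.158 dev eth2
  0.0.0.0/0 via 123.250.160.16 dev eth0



Longest prefix match for 61.83.26.110:
  /17 154.137.128.0: no
  /19 219.22.192.0: no
  /15 44.8.0.0: no
  /0 0.0.0.0: MATCH
Selected: next-hop 123.250.160.16 via eth0 (matched /0)


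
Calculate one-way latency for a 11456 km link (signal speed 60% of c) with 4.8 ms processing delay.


Speed = 0.6 * 3e5 km/s = 180000 km/s
Propagation delay = 11456 / 180000 = 0.0636 s = 63.6444 ms
Processing delay = 4.8 ms
Total one-way latency = 68.4444 ms


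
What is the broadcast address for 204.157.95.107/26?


Network: 204.157.95.64/26
Host bits = 6
Set all host bits to 1:
Broadcast: 204.157.95.127


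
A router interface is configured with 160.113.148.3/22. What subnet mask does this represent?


/22 means 22 network bits, 10 host bits
Binary: 11111111111111111111110000000000
Mask: 255.255.252.0


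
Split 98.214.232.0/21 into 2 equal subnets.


New prefix = 21 + 1 = 22
Each subnet has 1024 addresses
  98.214.232.0/22
  98.214.236.0/22
Subnets: 98.214.232.0/22, 98.214.236.0/22


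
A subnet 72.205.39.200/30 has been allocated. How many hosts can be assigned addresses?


Host bits = 32 - 30 = 2
Total addresses = 2^2 = 4
Usable = total - 2 (network and broadcast)
Usable hosts: 2


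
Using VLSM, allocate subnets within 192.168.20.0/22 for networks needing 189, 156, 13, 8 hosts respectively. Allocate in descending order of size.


189 hosts -> /24 (254 usable): 192.168.20.0/24
156 hosts -> /24 (254 usable): 192.168.21.0/24
13 hosts -> /28 (14 usable): 192.168.22.0/28
8 hosts -> /28 (14 usable): 192.168.22.16/28
Allocation: 192.168.20.0/24 (189 hosts, 254 usable); 192.168.21.0/24 (156 hosts, 254 usable); 192.168.22.0/28 (13 hosts, 14 usable); 192.168.22.16/28 (8 hosts, 14 usable)


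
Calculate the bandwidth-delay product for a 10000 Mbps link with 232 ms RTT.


BDP = bandwidth * RTT
= 10000 Mbps * 232 ms
= 10000 * 1e6 * 232 / 1000 bits
= 2320000000 bits
= 290000000 bytes
= 283203.125 KB
BDP = 2320000000 bits (290000000 bytes)


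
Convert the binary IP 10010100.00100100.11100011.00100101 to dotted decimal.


10010100 = 148
00100100 = 36
11100011 = 227
00100101 = 37
IP: 148.36.227.37


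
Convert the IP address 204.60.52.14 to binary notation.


204 = 11001100
60 = 00111100
52 = 00110100
14 = 00001110
Binary: 11001100.00111100.00110100.00001110


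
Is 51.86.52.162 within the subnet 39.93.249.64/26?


Subnet network: 39.93.249.64
Test IP AND mask: 51.86.52.128
No, 51.86.52.162 is not in 39.93.249.64/26


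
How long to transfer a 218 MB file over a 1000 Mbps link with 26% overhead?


Effective throughput = 1000 * (1 - 26/100) = 740 Mbps
File size in Mb = 218 * 8 = 1744 Mb
Time = 1744 / 740
Time = 2.3568 seconds


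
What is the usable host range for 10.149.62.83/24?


Network: 10.149.62.0
Broadcast: 10.149.62.255
First usable = network + 1
Last usable = broadcast - 1
Range: 10.149.62.1 to 10.149.62.254


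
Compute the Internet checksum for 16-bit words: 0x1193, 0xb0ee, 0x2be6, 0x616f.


Sum all words (with carry folding):
+ 0x1193 = 0x1193
+ 0xb0ee = 0xc281
+ 0x2be6 = 0xee67
+ 0x616f = 0x4fd7
One's complement: ~0x4fd7
Checksum = 0xb028


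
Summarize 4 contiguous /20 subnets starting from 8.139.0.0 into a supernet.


Original prefix: /20
Number of subnets: 4 = 2^2
New prefix = 20 - 2 = 18
Supernet: 8.139.0.0/18


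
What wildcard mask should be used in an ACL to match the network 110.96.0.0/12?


Subnet mask: 255.240.0.0
Wildcard = 255.255.255.255 - subnet mask
255 - 255 = 0
255 - 240 = 15
255 - 0 = 255
255 - 0 = 255
Wildcard: 0.15.255.255


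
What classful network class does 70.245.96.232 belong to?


First octet: 70
Binary: 01000110
0xxxxxxx -> Class A (1-126)
Class A, default mask 255.0.0.0 (/8)


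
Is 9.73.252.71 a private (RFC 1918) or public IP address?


RFC 1918 private ranges:
  10.0.0.0/8 (10.0.0.0 - 10.255.255.255)
  172.16.0.0/12 (172.16.0.0 - 172.31.255.255)
  192.168.0.0/16 (192.168.0.0 - 192.168.255.255)
Public (not in any RFC 1918 range)


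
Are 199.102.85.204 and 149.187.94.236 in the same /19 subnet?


Mask: 255.255.224.0
199.102.85.204 AND mask = 199.102.64.0
149.187.94.236 AND mask = 149.187.64.0
No, different subnets (199.102.64.0 vs 149.187.64.0)


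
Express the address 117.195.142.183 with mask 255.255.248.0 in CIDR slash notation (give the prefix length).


Binary: 11111111.11111111.11111000.00000000
Count leading 1s
Prefix: /21


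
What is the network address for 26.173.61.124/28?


IP:   00011010.10101101.00111101.01111100
Mask: 11111111.11111111.11111111.11110000
AND operation:
Net:  00011010.10101101.00111101.01110000
Network: 26.173.61.112/28


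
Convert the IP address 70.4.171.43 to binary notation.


70 = 01000110
4 = 00000100
171 = 10101011
43 = 00101011
Binary: 01000110.00000100.10101011.00101011


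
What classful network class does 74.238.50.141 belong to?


First octet: 74
Binary: 01001010
0xxxxxxx -> Class A (1-126)
Class A, default mask 255.0.0.0 (/8)


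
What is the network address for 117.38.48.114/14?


IP:   01110101.00100110.00110000.01110010
Mask: 11111111.11111100.00000000.00000000
AND operation:
Net:  01110101.00100100.00000000.00000000
Network: 117.36.0.0/14


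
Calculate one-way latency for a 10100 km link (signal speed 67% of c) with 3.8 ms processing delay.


Speed = 0.67 * 3e5 km/s = 201000 km/s
Propagation delay = 10100 / 201000 = 0.0502 s = 50.2488 ms
Processing delay = 3.8 ms
Total one-way latency = 54.0488 ms


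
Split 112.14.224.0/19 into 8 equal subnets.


New prefix = 19 + 3 = 22
Each subnet has 1024 addresses
  112.14.224.0/22
  112.14.228.0/22
  112.14.232.0/22
  112.14.236.0/22
  112.14.240.0/22
  112.14.244.0/22
  112.14.248.0/22
  112.14.252.0/22
Subnets: 112.14.224.0/22, 112.14.228.0/22, 112.14.232.0/22, 112.14.236.0/22, 112.14.240.0/22, 112.14.244.0/22, 112.14.248.0/22, 112.14.252.0/22


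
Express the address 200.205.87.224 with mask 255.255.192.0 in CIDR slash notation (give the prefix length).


Binary: 11111111.11111111.11000000.00000000
Count leading 1s
Prefix: /18


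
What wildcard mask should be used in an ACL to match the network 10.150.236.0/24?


Subnet mask: 255.255.255.0
Wildcard = 255.255.255.255 - subnet mask
255 - 255 = 0
255 - 255 = 0
255 - 255 = 0
255 - 0 = 255
Wildcard: 0.0.0.255


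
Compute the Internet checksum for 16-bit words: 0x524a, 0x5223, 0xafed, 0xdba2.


Sum all words (with carry folding):
+ 0x524a = 0x524a
+ 0x5223 = 0xa46d
+ 0xafed = 0x545b
+ 0xdba2 = 0x2ffe
One's complement: ~0x2ffe
Checksum = 0xd001


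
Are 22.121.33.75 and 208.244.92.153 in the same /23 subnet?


Mask: 255.255.254.0
22.121.33.75 AND mask = 22.121.32.0
208.244.92.153 AND mask = 208.244.92.0
No, different subnets (22.121.32.0 vs 208.244.92.0)


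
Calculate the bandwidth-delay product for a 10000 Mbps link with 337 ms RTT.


BDP = bandwidth * RTT
= 10000 Mbps * 337 ms
= 10000 * 1e6 * 337 / 1000 bits
= 3370000000 bits
= 421250000 bytes
= 411376.9531 KB
BDP = 3370000000 bits (421250000 bytes)


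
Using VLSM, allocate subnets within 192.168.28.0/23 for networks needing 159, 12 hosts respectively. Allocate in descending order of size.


159 hosts -> /24 (254 usable): 192.168.28.0/24
12 hosts -> /28 (14 usable): 192.168.29.0/28
Allocation: 192.168.28.0/24 (159 hosts, 254 usable); 192.168.29.0/28 (12 hosts, 14 usable)


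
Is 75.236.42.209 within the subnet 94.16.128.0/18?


Subnet network: 94.16.128.0
Test IP AND mask: 75.236.0.0
No, 75.236.42.209 is not in 94.16.128.0/18


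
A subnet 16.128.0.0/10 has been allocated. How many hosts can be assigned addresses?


Host bits = 32 - 10 = 22
Total addresses = 2^22 = 4194304
Usable = total - 2 (network and broadcast)
Usable hosts: 4194302


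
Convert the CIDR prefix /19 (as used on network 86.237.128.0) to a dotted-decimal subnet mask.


/19 means 19 network bits, 13 host bits
Binary: 11111111111111111110000000000000
Mask: 255.255.224.0


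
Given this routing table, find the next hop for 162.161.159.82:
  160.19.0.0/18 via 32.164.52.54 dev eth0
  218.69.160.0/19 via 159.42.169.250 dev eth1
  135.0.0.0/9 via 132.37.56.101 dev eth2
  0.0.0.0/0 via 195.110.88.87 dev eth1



Longest prefix match for 162.161.159.82:
  /18 160.19.0.0: no
  /19 218.69.160.0: no
  /9 135.0.0.0: no
  /0 0.0.0.0: MATCH
Selected: next-hop 195.110.88.87 via eth1 (matched /0)


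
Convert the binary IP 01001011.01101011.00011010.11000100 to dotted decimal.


01001011 = 75
01101011 = 107
00011010 = 26
11000100 = 196
IP: 75.107.26.196


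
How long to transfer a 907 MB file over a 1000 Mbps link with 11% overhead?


Effective throughput = 1000 * (1 - 11/100) = 890 Mbps
File size in Mb = 907 * 8 = 7256 Mb
Time = 7256 / 890
Time = 8.1528 seconds


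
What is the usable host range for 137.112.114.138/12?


Network: 137.112.0.0
Broadcast: 137.127.255.255
First usable = network + 1
Last usable = broadcast - 1
Range: 137.112.0.1 to 137.127.255.254


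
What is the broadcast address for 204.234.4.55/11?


Network: 204.224.0.0/11
Host bits = 21
Set all host bits to 1:
Broadcast: 204.255.255.255


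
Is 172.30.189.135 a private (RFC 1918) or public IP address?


RFC 1918 private ranges:
  10.0.0.0/8 (10.0.0.0 - 10.255.255.255)
  172.16.0.0/12 (172.16.0.0 - 172.31.255.255)
  192.168.0.0/16 (192.168.0.0 - 192.168.255.255)
Private (in 172.16.0.0/12)


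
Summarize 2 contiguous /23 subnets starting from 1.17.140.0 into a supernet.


Original prefix: /23
Number of subnets: 2 = 2^1
New prefix = 23 - 1 = 22
Supernet: 1.17.140.0/22


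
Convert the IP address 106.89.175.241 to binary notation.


106 = 01101010
89 = 01011001
175 = 10101111
241 = 11110001
Binary: 01101010.01011001.10101111.11110001


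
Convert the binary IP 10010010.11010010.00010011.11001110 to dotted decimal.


10010010 = 146
11010010 = 210
00010011 = 19
11001110 = 206
IP: 146.210.19.206


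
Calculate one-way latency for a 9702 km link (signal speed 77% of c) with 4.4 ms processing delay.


Speed = 0.77 * 3e5 km/s = 231000 km/s
Propagation delay = 9702 / 231000 = 0.042 s = 42 ms
Processing delay = 4.4 ms
Total one-way latency = 46.4 ms


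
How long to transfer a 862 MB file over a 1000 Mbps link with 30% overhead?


Effective throughput = 1000 * (1 - 30/100) = 700 Mbps
File size in Mb = 862 * 8 = 6896 Mb
Time = 6896 / 700
Time = 9.8514 seconds


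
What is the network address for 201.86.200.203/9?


IP:   11001001.01010110.11001000.11001011
Mask: 11111111.10000000.00000000.00000000
AND operation:
Net:  11001001.00000000.00000000.00000000
Network: 201.0.0.0/9


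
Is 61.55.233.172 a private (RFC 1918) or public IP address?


RFC 1918 private ranges:
  10.0.0.0/8 (10.0.0.0 - 10.255.255.255)
  172.16.0.0/12 (172.16.0.0 - 172.31.255.255)
  192.168.0.0/16 (192.168.0.0 - 192.168.255.255)
Public (not in any RFC 1918 range)


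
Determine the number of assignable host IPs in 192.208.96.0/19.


Host bits = 32 - 19 = 13
Total addresses = 2^13 = 8192
Usable = total - 2 (network and broadcast)
Usable hosts: 8190


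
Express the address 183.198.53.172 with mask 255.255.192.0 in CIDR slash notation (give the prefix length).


Binary: 11111111.11111111.11000000.00000000
Count leading 1s
Prefix: /18


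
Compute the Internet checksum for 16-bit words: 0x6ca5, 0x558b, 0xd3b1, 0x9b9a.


Sum all words (with carry folding):
+ 0x6ca5 = 0x6ca5
+ 0x558b = 0xc230
+ 0xd3b1 = 0x95e2
+ 0x9b9a = 0x317d
One's complement: ~0x317d
Checksum = 0xce82


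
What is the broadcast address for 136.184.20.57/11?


Network: 136.160.0.0/11
Host bits = 21
Set all host bits to 1:
Broadcast: 136.191.255.255


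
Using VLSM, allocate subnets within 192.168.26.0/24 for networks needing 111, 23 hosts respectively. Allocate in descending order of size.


111 hosts -> /25 (126 usable): 192.168.26.0/25
23 hosts -> /27 (30 usable): 192.168.26.128/27
Allocation: 192.168.26.0/25 (111 hosts, 126 usable); 192.168.26.128/27 (23 hosts, 30 usable)


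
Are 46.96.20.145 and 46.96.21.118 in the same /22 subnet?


Mask: 255.255.252.0
46.96.20.145 AND mask = 46.96.20.0
46.96.21.118 AND mask = 46.96.20.0
Yes, same subnet (46.96.20.0)


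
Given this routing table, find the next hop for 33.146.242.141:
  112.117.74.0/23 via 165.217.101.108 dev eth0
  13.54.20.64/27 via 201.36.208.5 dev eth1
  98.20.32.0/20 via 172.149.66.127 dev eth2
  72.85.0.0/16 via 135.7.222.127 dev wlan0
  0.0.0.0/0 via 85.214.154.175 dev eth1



Longest prefix match for 33.146.242.141:
  /23 112.117.74.0: no
  /27 13.54.20.64: no
  /20 98.20.32.0: no
  /16 72.85.0.0: no
  /0 0.0.0.0: MATCH
Selected: next-hop 85.214.154.175 via eth1 (matched /0)


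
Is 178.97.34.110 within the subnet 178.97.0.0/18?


Subnet network: 178.97.0.0
Test IP AND mask: 178.97.0.0
Yes, 178.97.34.110 is in 178.97.0.0/18


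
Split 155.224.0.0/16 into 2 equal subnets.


New prefix = 16 + 1 = 17
Each subnet has 32768 addresses
  155.224.0.0/17
  155.224.128.0/17
Subnets: 155.224.0.0/17, 155.224.128.0/17


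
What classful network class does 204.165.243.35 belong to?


First octet: 204
Binary: 11001100
110xxxxx -> Class C (192-223)
Class C, default mask 255.255.255.0 (/24)


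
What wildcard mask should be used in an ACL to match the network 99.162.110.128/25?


Subnet mask: 255.255.255.128
Wildcard = 255.255.255.255 - subnet mask
255 - 255 = 0
255 - 255 = 0
255 - 255 = 0
255 - 128 = 127
Wildcard: 0.0.0.127


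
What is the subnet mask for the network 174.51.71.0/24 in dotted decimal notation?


/24 means 24 network bits, 8 host bits
Binary: 11111111111111111111111100000000
Mask: 255.255.255.0


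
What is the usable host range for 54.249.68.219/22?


Network: 54.249.68.0
Broadcast: 54.249.71.255
First usable = network + 1
Last usable = broadcast - 1
Range: 54.249.68.1 to 54.249.71.254


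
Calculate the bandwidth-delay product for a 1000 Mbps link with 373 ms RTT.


BDP = bandwidth * RTT
= 1000 Mbps * 373 ms
= 1000 * 1e6 * 373 / 1000 bits
= 373000000 bits
= 46625000 bytes
= 45532.2266 KB
BDP = 373000000 bits (46625000 bytes)


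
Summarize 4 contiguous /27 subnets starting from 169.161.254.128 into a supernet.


Original prefix: /27
Number of subnets: 4 = 2^2
New prefix = 27 - 2 = 25
Supernet: 169.161.254.128/25


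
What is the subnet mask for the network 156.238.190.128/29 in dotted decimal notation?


/29 means 29 network bits, 3 host bits
Binary: 11111111111111111111111111111000
Mask: 255.255.255.248


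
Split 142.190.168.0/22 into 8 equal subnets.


New prefix = 22 + 3 = 25
Each subnet has 128 addresses
  142.190.168.0/25
  142.190.168.128/25
  142.190.169.0/25
  142.190.169.128/25
  142.190.170.0/25
  142.190.170.128/25
  142.190.171.0/25
  142.190.171.128/25
Subnets: 142.190.168.0/25, 142.190.168.128/25, 142.190.169.0/25, 142.190.169.128/25, 142.190.170.0/25, 142.190.170.128/25, 142.190.171.0/25, 142.190.171.128/25


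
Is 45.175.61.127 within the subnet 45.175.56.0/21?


Subnet network: 45.175.56.0
Test IP AND mask: 45.175.56.0
Yes, 45.175.61.127 is in 45.175.56.0/21


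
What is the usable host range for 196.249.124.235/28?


Network: 196.249.124.224
Broadcast: 196.249.124.239
First usable = network + 1
Last usable = broadcast - 1
Range: 196.249.124.225 to 196.249.124.238


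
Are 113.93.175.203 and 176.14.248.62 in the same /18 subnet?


Mask: 255.255.192.0
113.93.175.203 AND mask = 113.93.128.0
176.14.248.62 AND mask = 176.14.192.0
No, different subnets (113.93.128.0 vs 176.14.192.0)


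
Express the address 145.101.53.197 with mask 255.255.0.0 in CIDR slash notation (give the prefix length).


Binary: 11111111.11111111.00000000.00000000
Count leading 1s
Prefix: /16


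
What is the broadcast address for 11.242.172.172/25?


Network: 11.242.172.128/25
Host bits = 7
Set all host bits to 1:
Broadcast: 11.242.172.255


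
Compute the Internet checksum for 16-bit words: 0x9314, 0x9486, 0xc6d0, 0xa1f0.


Sum all words (with carry folding):
+ 0x9314 = 0x9314
+ 0x9486 = 0x279b
+ 0xc6d0 = 0xee6b
+ 0xa1f0 = 0x905c
One's complement: ~0x905c
Checksum = 0x6fa3


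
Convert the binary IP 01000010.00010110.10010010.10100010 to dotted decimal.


01000010 = 66
00010110 = 22
10010010 = 146
10100010 = 162
IP: 66.22.146.162


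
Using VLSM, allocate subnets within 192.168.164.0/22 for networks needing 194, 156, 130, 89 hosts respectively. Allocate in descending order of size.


194 hosts -> /24 (254 usable): 192.168.164.0/24
156 hosts -> /24 (254 usable): 192.168.165.0/24
130 hosts -> /24 (254 usable): 192.168.166.0/24
89 hosts -> /25 (126 usable): 192.168.167.0/25
Allocation: 192.168.164.0/24 (194 hosts, 254 usable); 192.168.165.0/24 (156 hosts, 254 usable); 192.168.166.0/24 (130 hosts, 254 usable); 192.168.167.0/25 (89 hosts, 126 usable)


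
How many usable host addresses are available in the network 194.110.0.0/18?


Host bits = 32 - 18 = 14
Total addresses = 2^14 = 16384
Usable = total - 2 (network and broadcast)
Usable hosts: 16382


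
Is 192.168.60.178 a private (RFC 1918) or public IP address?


RFC 1918 private ranges:
  10.0.0.0/8 (10.0.0.0 - 10.255.255.255)
  172.16.0.0/12 (172.16.0.0 - 172.31.255.255)
  192.168.0.0/16 (192.168.0.0 - 192.168.255.255)
Private (in 192.168.0.0/16)


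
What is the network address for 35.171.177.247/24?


IP:   00100011.10101011.10110001.11110111
Mask: 11111111.11111111.11111111.00000000
AND operation:
Net:  00100011.10101011.10110001.00000000
Network: 35.171.177.0/24


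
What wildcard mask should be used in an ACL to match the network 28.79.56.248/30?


Subnet mask: 255.255.255.252
Wildcard = 255.255.255.255 - subnet mask
255 - 255 = 0
255 - 255 = 0
255 - 255 = 0
255 - 252 = 3
Wildcard: 0.0.0.3


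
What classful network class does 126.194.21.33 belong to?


First octet: 126
Binary: 01111110
0xxxxxxx -> Class A (1-126)
Class A, default mask 255.0.0.0 (/8)


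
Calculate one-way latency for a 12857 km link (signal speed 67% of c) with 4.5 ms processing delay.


Speed = 0.67 * 3e5 km/s = 201000 km/s
Propagation delay = 12857 / 201000 = 0.064 s = 63.9652 ms
Processing delay = 4.5 ms
Total one-way latency = 68.4652 ms


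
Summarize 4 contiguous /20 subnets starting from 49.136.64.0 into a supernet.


Original prefix: /20
Number of subnets: 4 = 2^2
New prefix = 20 - 2 = 18
Supernet: 49.136.64.0/18


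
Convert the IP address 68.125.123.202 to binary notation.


68 = 01000100
125 = 01111101
123 = 01111011
202 = 11001010
Binary: 01000100.01111101.01111011.11001010


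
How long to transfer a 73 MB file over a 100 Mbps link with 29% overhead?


Effective throughput = 100 * (1 - 29/100) = 71 Mbps
File size in Mb = 73 * 8 = 584 Mb
Time = 584 / 71
Time = 8.2254 seconds


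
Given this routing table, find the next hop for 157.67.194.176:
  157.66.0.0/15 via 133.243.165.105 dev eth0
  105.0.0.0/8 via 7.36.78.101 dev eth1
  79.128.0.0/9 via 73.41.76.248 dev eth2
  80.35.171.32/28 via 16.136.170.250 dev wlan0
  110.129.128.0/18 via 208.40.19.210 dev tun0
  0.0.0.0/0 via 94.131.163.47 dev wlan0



Longest prefix match for 157.67.194.176:
  /15 157.66.0.0: MATCH
  /8 105.0.0.0: no
  /9 79.128.0.0: no
  /28 80.35.171.32: no
  /18 110.129.128.0: no
  /0 0.0.0.0: MATCH
Selected: next-hop 133.243.165.105 via eth0 (matched /15)


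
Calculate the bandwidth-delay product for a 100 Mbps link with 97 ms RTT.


BDP = bandwidth * RTT
= 100 Mbps * 97 ms
= 100 * 1e6 * 97 / 1000 bits
= 9700000 bits
= 1212500 bytes
= 1184.082 KB
BDP = 9700000 bits (1212500 bytes)


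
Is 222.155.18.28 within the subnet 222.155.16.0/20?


Subnet network: 222.155.16.0
Test IP AND mask: 222.155.16.0
Yes, 222.155.18.28 is in 222.155.16.0/20


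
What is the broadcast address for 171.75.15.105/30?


Network: 171.75.15.104/30
Host bits = 2
Set all host bits to 1:
Broadcast: 171.75.15.107


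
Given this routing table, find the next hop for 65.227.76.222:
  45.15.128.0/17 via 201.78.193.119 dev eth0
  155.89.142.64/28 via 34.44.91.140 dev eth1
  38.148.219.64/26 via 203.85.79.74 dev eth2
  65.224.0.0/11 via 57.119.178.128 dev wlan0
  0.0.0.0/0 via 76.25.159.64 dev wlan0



Longest prefix match for 65.227.76.222:
  /17 45.15.128.0: no
  /28 155.89.142.64: no
  /26 38.148.219.64: no
  /11 65.224.0.0: MATCH
  /0 0.0.0.0: MATCH
Selected: next-hop 57.119.178.128 via wlan0 (matched /11)


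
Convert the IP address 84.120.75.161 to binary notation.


84 = 01010100
120 = 01111000
75 = 01001011
161 = 10100001
Binary: 01010100.01111000.01001011.10100001


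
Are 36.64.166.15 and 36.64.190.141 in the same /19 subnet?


Mask: 255.255.224.0
36.64.166.15 AND mask = 36.64.160.0
36.64.190.141 AND mask = 36.64.160.0
Yes, same subnet (36.64.160.0)


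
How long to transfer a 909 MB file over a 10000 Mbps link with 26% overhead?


Effective throughput = 10000 * (1 - 26/100) = 7400 Mbps
File size in Mb = 909 * 8 = 7272 Mb
Time = 7272 / 7400
Time = 0.9827 seconds


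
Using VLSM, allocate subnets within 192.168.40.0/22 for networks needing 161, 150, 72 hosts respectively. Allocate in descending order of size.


161 hosts -> /24 (254 usable): 192.168.40.0/24
150 hosts -> /24 (254 usable): 192.168.41.0/24
72 hosts -> /25 (126 usable): 192.168.42.0/25
Allocation: 192.168.40.0/24 (161 hosts, 254 usable); 192.168.41.0/24 (150 hosts, 254 usable); 192.168.42.0/25 (72 hosts, 126 usable)


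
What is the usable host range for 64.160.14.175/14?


Network: 64.160.0.0
Broadcast: 64.163.255.255
First usable = network + 1
Last usable = broadcast - 1
Range: 64.160.0.1 to 64.163.255.254


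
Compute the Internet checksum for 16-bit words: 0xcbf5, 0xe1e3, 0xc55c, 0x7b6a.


Sum all words (with carry folding):
+ 0xcbf5 = 0xcbf5
+ 0xe1e3 = 0xadd9
+ 0xc55c = 0x7336
+ 0x7b6a = 0xeea0
One's complement: ~0xeea0
Checksum = 0x115f


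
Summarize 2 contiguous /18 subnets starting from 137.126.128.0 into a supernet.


Original prefix: /18
Number of subnets: 2 = 2^1
New prefix = 18 - 1 = 17
Supernet: 137.126.128.0/17


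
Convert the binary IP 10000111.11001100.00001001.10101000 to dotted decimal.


10000111 = 135
11001100 = 204
00001001 = 9
10101000 = 168
IP: 135.204.9.168


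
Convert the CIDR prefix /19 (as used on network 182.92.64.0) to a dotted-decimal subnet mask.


/19 means 19 network bits, 13 host bits
Binary: 11111111111111111110000000000000
Mask: 255.255.224.0


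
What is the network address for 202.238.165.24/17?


IP:   11001010.11101110.10100101.00011000
Mask: 11111111.11111111.10000000.00000000
AND operation:
Net:  11001010.11101110.10000000.00000000
Network: 202.238.128.0/17


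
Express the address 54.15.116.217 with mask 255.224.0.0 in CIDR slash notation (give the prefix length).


Binary: 11111111.11100000.00000000.00000000
Count leading 1s
Prefix: /11


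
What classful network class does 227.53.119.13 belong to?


First octet: 227
Binary: 11100011
1110xxxx -> Class D (224-239)
Class D (multicast), default mask N/A


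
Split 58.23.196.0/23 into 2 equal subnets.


New prefix = 23 + 1 = 24
Each subnet has 256 addresses
  58.23.196.0/24
  58.23.197.0/24
Subnets: 58.23.196.0/24, 58.23.197.0/24


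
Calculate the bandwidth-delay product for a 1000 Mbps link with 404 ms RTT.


BDP = bandwidth * RTT
= 1000 Mbps * 404 ms
= 1000 * 1e6 * 404 / 1000 bits
= 404000000 bits
= 50500000 bytes
= 49316.4062 KB
BDP = 404000000 bits (50500000 bytes)


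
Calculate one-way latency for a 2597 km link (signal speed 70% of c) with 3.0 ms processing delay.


Speed = 0.7 * 3e5 km/s = 210000 km/s
Propagation delay = 2597 / 210000 = 0.0124 s = 12.3667 ms
Processing delay = 3.0 ms
Total one-way latency = 15.3667 ms


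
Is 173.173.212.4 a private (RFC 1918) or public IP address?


RFC 1918 private ranges:
  10.0.0.0/8 (10.0.0.0 - 10.255.255.255)
  172.16.0.0/12 (172.16.0.0 - 172.31.255.255)
  192.168.0.0/16 (192.168.0.0 - 192.168.255.255)
Public (not in any RFC 1918 range)


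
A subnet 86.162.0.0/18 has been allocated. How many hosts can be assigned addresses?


Host bits = 32 - 18 = 14
Total addresses = 2^14 = 16384
Usable = total - 2 (network and broadcast)
Usable hosts: 16382


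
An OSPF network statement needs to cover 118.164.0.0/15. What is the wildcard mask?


Subnet mask: 255.254.0.0
Wildcard = 255.255.255.255 - subnet mask
255 - 255 = 0
255 - 254 = 1
255 - 0 = 255
255 - 0 = 255
Wildcard: 0.1.255.255


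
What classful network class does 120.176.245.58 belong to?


First octet: 120
Binary: 01111000
0xxxxxxx -> Class A (1-126)
Class A, default mask 255.0.0.0 (/8)


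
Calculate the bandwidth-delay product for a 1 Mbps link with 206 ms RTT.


BDP = bandwidth * RTT
= 1 Mbps * 206 ms
= 1 * 1e6 * 206 / 1000 bits
= 206000 bits
= 25750 bytes
= 25.1465 KB
BDP = 206000 bits (25750 bytes)


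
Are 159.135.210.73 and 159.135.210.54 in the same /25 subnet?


Mask: 255.255.255.128
159.135.210.73 AND mask = 159.135.210.0
159.135.210.54 AND mask = 159.135.210.0
Yes, same subnet (159.135.210.0)


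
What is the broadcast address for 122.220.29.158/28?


Network: 122.220.29.144/28
Host bits = 4
Set all host bits to 1:
Broadcast: 122.220.29.159


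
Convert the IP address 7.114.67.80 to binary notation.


7 = 00000111
114 = 01110010
67 = 01000011
80 = 01010000
Binary: 00000111.01110010.01000011.01010000


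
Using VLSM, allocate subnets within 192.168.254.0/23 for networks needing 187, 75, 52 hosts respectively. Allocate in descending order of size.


187 hosts -> /24 (254 usable): 192.168.254.0/24
75 hosts -> /25 (126 usable): 192.168.255.0/25
52 hosts -> /26 (62 usable): 192.168.255.128/26
Allocation: 192.168.254.0/24 (187 hosts, 254 usable); 192.168.255.0/25 (75 hosts, 126 usable); 192.168.255.128/26 (52 hosts, 62 usable)


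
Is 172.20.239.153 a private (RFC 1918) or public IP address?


RFC 1918 private ranges:
  10.0.0.0/8 (10.0.0.0 - 10.255.255.255)
  172.16.0.0/12 (172.16.0.0 - 172.31.255.255)
  192.168.0.0/16 (192.168.0.0 - 192.168.255.255)
Private (in 172.16.0.0/12)


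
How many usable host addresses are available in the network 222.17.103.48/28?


Host bits = 32 - 28 = 4
Total addresses = 2^4 = 16
Usable = total - 2 (network and broadcast)
Usable hosts: 14


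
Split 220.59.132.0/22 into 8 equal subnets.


New prefix = 22 + 3 = 25
Each subnet has 128 addresses
  220.59.132.0/25
  220.59.132.128/25
  220.59.133.0/25
  220.59.133.128/25
  220.59.134.0/25
  220.59.134.128/25
  220.59.135.0/25
  220.59.135.128/25
Subnets: 220.59.132.0/25, 220.59.132.128/25, 220.59.133.0/25, 220.59.133.128/25, 220.59.134.0/25, 220.59.134.128/25, 220.59.135.0/25, 220.59.135.128/25


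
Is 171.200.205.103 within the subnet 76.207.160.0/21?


Subnet network: 76.207.160.0
Test IP AND mask: 171.200.200.0
No, 171.200.205.103 is not in 76.207.160.0/21


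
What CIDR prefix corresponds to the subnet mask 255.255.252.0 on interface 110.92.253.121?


Binary: 11111111.11111111.11111100.00000000
Count leading 1s
Prefix: /22


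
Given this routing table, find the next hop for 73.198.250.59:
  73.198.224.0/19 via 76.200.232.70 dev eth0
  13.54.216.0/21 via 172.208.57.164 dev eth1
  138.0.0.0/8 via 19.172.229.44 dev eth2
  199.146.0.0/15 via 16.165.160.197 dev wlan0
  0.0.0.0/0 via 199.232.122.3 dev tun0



Longest prefix match for 73.198.250.59:
  /19 73.198.224.0: MATCH
  /21 13.54.216.0: no
  /8 138.0.0.0: no
  /15 199.146.0.0: no
  /0 0.0.0.0: MATCH
Selected: next-hop 76.200.232.70 via eth0 (matched /19)
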